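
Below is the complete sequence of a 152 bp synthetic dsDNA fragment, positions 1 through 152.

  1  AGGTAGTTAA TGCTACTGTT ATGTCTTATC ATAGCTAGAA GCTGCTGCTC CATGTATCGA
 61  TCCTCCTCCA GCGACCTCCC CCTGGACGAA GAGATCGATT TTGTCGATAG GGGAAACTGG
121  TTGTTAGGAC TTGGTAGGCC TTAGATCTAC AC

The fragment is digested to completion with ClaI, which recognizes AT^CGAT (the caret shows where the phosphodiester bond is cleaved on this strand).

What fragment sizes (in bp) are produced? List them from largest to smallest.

ClaI sites (ATCGAT) start at positions 56, 94.
ClaI cuts after base 2 of each site, so after positions 57, 95.
Linear molecule, 2 cuts → 3 fragments:
  1–57 → 57 bp
  58–95 → 38 bp
  96–152 → 57 bp
Sorted largest to smallest: 57, 57, 38 bp.

57, 57, 38 bp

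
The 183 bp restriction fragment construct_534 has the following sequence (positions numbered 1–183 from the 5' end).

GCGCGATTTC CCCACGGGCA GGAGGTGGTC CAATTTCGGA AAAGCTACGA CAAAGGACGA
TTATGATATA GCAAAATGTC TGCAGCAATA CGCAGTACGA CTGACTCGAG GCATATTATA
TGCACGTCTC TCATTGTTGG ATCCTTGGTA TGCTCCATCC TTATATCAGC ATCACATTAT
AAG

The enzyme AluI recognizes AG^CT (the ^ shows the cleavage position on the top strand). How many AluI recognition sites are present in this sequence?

AGCT occurs starting at position 43.
AluI cuts at 1 site.

1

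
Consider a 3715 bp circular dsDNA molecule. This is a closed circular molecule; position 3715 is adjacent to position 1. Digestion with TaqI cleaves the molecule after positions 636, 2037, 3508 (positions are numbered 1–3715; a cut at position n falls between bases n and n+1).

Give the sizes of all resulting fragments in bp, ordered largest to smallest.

Circular molecule, 3 cuts → 3 fragments:
  2037 − 636 = 1401 bp
  3508 − 2037 = 1471 bp
  wrap: 3715 − 3508 + 636 = 843 bp
Sorted largest to smallest: 1471, 1401, 843 bp.

1471, 1401, 843 bp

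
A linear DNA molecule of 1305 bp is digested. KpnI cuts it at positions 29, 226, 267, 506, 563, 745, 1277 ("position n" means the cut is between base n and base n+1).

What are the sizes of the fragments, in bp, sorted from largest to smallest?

Linear molecule, 7 cuts → 8 fragments:
  29 − 0 = 29 bp
  226 − 29 = 197 bp
  267 − 226 = 41 bp
  506 − 267 = 239 bp
  563 − 506 = 57 bp
  745 − 563 = 182 bp
  1277 − 745 = 532 bp
  1305 − 1277 = 28 bp
Sorted largest to smallest: 532, 239, 197, 182, 57, 41, 29, 28 bp.

532, 239, 197, 182, 57, 41, 29, 28 bp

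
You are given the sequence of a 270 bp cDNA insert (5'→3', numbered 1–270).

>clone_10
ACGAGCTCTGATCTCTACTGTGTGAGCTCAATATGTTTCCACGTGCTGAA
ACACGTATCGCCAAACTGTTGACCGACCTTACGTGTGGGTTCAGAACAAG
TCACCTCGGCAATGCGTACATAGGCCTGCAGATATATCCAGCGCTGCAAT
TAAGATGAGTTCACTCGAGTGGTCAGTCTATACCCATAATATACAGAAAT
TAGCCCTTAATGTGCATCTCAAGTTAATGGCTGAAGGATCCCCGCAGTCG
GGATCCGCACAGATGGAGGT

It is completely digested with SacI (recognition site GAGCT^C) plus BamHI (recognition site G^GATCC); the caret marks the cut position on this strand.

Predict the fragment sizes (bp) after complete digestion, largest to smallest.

208, 21, 19, 15, 7 bp

SacI sites (GAGCTC) start at positions 3, 24.
SacI cuts after base 5 of each site (before the last base), so after positions 7, 28.
BamHI sites (GGATCC) start at positions 236, 251.
BamHI cuts after the first base of each site, so after positions 236, 251.
Combined cut positions: 7, 28, 236, 251.
Linear molecule, 4 cuts → 5 fragments:
  1–7 → 7 bp
  8–28 → 21 bp
  29–236 → 208 bp
  237–251 → 15 bp
  252–270 → 19 bp
Sorted largest to smallest: 208, 21, 19, 15, 7 bp.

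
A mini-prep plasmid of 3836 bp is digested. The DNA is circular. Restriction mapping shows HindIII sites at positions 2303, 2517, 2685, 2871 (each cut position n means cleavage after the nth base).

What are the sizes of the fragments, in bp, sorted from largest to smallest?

Circular molecule, 4 cuts → 4 fragments:
  2517 − 2303 = 214 bp
  2685 − 2517 = 168 bp
  2871 − 2685 = 186 bp
  wrap: 3836 − 2871 + 2303 = 3268 bp
Sorted largest to smallest: 3268, 214, 186, 168 bp.

3268, 214, 186, 168 bp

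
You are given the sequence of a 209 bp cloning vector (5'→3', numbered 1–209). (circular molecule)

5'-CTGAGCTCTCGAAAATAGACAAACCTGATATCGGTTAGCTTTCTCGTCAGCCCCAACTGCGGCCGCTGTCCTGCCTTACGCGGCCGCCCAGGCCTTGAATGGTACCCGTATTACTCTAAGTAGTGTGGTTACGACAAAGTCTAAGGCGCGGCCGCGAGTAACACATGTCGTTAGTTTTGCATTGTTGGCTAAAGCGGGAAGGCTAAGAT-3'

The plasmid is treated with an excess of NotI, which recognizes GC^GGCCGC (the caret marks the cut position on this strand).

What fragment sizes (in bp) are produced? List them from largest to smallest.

120, 68, 21 bp

NotI sites (GCGGCCGC) start at positions 59, 80, 148.
NotI cuts after base 2 of each site, so after positions 60, 81, 149.
Circular molecule, 3 cuts → 3 fragments:
  61–81 → 21 bp
  82–149 → 68 bp
  150–209 then 1–60 → 60 + 60 = 120 bp
Sorted largest to smallest: 120, 68, 21 bp.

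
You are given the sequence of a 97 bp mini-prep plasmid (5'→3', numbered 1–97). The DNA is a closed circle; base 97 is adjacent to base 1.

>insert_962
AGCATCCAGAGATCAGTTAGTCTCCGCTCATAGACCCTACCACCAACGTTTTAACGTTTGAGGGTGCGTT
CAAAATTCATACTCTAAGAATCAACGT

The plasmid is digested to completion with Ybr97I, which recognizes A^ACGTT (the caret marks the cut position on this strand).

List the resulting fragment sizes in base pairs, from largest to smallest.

Ybr97I sites (AACGTT) start at positions 45, 53.
Ybr97I cuts after the first base of each site, so after positions 45, 53.
Circular molecule, 2 cuts → 2 fragments:
  46–53 → 8 bp
  54–97 then 1–45 → 44 + 45 = 89 bp
Sorted largest to smallest: 89, 8 bp.

89, 8 bp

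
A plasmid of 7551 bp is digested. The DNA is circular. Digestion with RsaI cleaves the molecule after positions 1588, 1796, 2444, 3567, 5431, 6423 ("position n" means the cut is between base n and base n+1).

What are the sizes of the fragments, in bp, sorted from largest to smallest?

2716, 1864, 1123, 992, 648, 208 bp

Circular molecule, 6 cuts → 6 fragments:
  1796 − 1588 = 208 bp
  2444 − 1796 = 648 bp
  3567 − 2444 = 1123 bp
  5431 − 3567 = 1864 bp
  6423 − 5431 = 992 bp
  wrap: 7551 − 6423 + 1588 = 2716 bp
Sorted largest to smallest: 2716, 1864, 1123, 992, 648, 208 bp.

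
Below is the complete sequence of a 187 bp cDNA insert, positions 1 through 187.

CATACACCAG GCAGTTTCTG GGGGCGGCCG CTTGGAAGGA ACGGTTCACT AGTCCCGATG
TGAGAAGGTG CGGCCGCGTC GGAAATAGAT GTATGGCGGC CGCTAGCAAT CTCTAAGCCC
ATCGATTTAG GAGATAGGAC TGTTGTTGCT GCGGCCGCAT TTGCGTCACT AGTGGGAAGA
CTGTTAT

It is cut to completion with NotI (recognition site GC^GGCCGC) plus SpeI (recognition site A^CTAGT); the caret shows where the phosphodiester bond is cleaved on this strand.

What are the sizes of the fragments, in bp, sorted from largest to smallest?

NotI sites (GCGGCCGC) start at positions 24, 70, 96, 151.
NotI cuts after base 2 of each site, so after positions 25, 71, 97, 152.
SpeI sites (ACTAGT) start at positions 48, 168.
SpeI cuts after the first base of each site, so after positions 48, 168.
Combined cut positions: 25, 48, 71, 97, 152, 168.
Linear molecule, 6 cuts → 7 fragments:
  1–25 → 25 bp
  26–48 → 23 bp
  49–71 → 23 bp
  72–97 → 26 bp
  98–152 → 55 bp
  153–168 → 16 bp
  169–187 → 19 bp
Sorted largest to smallest: 55, 26, 25, 23, 23, 19, 16 bp.

55, 26, 25, 23, 23, 19, 16 bp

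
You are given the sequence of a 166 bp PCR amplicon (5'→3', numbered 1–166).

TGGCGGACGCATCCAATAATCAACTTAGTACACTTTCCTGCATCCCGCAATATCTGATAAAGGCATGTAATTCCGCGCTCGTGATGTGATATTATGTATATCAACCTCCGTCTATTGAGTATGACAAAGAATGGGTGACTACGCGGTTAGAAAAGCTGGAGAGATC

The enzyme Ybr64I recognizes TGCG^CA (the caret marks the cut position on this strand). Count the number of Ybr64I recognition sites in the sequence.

No occurrence of TGCGCA is present in the sequence.
Ybr64I does not cut: 0 sites.

0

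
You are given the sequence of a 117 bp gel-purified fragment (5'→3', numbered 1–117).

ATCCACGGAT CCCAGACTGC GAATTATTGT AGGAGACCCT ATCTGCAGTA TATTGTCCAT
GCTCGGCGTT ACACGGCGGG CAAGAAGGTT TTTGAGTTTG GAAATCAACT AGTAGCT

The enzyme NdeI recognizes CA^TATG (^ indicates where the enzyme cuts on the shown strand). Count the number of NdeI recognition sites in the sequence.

0

No occurrence of CATATG is present in the sequence.
NdeI does not cut: 0 sites.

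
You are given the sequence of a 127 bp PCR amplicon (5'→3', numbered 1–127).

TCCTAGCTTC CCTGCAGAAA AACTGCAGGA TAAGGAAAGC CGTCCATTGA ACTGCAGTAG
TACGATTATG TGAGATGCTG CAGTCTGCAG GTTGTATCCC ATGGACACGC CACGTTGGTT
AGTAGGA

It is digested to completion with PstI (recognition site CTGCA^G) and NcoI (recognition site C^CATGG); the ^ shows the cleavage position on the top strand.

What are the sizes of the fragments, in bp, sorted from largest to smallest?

PstI sites (CTGCAG) start at positions 12, 23, 52, 78, 85.
PstI cuts after base 5 of each site (before the last base), so after positions 16, 27, 56, 82, 89.
The NcoI site (CCATGG) starts at position 99.
NcoI cuts after the first base of each site, so after position 99.
Combined cut positions: 16, 27, 56, 82, 89, 99.
Linear molecule, 6 cuts → 7 fragments:
  1–16 → 16 bp
  17–27 → 11 bp
  28–56 → 29 bp
  57–82 → 26 bp
  83–89 → 7 bp
  90–99 → 10 bp
  100–127 → 28 bp
Sorted largest to smallest: 29, 28, 26, 16, 11, 10, 7 bp.

29, 28, 26, 16, 11, 10, 7 bp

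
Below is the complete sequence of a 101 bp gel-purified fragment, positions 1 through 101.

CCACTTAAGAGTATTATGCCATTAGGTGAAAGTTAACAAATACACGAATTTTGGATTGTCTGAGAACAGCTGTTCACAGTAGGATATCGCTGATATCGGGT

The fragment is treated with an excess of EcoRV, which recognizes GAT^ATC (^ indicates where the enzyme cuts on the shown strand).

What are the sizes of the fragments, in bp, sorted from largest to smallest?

EcoRV sites (GATATC) start at positions 83, 92.
EcoRV cuts after base 3 of each site, so after positions 85, 94.
Linear molecule, 2 cuts → 3 fragments:
  1–85 → 85 bp
  86–94 → 9 bp
  95–101 → 7 bp
Sorted largest to smallest: 85, 9, 7 bp.

85, 9, 7 bp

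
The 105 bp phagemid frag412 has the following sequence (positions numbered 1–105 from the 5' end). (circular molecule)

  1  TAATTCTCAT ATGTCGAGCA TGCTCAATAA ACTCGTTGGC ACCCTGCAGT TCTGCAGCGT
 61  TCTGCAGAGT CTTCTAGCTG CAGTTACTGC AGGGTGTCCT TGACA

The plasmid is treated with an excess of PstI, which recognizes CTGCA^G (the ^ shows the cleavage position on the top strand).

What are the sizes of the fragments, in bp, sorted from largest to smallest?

62, 16, 10, 9, 8 bp

PstI sites (CTGCAG) start at positions 44, 52, 62, 78, 87.
PstI cuts after base 5 of each site (before the last base), so after positions 48, 56, 66, 82, 91.
Circular molecule, 5 cuts → 5 fragments:
  49–56 → 8 bp
  57–66 → 10 bp
  67–82 → 16 bp
  83–91 → 9 bp
  92–105 then 1–48 → 14 + 48 = 62 bp
Sorted largest to smallest: 62, 16, 10, 9, 8 bp.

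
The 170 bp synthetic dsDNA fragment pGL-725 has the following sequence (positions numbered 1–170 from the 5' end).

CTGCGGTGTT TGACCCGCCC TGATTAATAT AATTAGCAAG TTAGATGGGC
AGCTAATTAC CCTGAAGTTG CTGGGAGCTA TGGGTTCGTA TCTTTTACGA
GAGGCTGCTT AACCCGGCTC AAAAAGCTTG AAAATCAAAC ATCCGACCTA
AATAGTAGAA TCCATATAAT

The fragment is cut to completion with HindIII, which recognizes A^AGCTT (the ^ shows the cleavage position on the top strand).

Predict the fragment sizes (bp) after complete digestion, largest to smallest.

124, 46 bp

The HindIII site (AAGCTT) starts at position 124.
HindIII cuts after the first base of each site, so after position 124.
Linear molecule, 1 cut → 2 fragments:
  1–124 → 124 bp
  125–170 → 46 bp
Sorted largest to smallest: 124, 46 bp.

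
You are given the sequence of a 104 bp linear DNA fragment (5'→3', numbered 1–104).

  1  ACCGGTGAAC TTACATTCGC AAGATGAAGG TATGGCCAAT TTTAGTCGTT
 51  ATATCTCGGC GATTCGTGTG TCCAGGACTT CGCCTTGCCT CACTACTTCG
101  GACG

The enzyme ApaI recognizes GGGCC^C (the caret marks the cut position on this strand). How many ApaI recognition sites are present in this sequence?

0

No occurrence of GGGCCC is present in the sequence.
ApaI does not cut: 0 sites.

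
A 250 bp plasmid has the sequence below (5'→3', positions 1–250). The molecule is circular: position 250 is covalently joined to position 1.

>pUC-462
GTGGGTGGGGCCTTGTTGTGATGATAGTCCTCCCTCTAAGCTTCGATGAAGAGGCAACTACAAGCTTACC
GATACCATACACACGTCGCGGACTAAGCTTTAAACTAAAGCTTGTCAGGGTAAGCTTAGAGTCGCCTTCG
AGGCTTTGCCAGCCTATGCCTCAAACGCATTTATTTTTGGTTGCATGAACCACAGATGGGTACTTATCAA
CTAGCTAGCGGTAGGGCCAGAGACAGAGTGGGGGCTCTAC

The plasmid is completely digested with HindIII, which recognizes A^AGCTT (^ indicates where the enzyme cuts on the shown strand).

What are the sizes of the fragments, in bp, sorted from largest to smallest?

HindIII sites (AAGCTT) start at positions 38, 62, 95, 108, 122.
HindIII cuts after the first base of each site, so after positions 38, 62, 95, 108, 122.
Circular molecule, 5 cuts → 5 fragments:
  39–62 → 24 bp
  63–95 → 33 bp
  96–108 → 13 bp
  109–122 → 14 bp
  123–250 then 1–38 → 128 + 38 = 166 bp
Sorted largest to smallest: 166, 33, 24, 14, 13 bp.

166, 33, 24, 14, 13 bp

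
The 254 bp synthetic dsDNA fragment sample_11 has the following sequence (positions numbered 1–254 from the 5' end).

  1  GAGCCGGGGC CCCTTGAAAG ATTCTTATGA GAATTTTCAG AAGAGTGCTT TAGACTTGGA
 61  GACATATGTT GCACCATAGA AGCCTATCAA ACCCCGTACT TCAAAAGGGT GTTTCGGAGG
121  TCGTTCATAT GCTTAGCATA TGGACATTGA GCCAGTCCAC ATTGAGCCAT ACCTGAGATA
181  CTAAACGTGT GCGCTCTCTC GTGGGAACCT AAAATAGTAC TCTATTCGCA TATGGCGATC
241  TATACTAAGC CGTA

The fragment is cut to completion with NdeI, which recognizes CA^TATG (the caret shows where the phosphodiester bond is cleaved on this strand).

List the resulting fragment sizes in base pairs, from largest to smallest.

92, 64, 63, 24, 11 bp

NdeI sites (CATATG) start at positions 63, 126, 137, 229.
NdeI cuts after base 2 of each site, so after positions 64, 127, 138, 230.
Linear molecule, 4 cuts → 5 fragments:
  1–64 → 64 bp
  65–127 → 63 bp
  128–138 → 11 bp
  139–230 → 92 bp
  231–254 → 24 bp
Sorted largest to smallest: 92, 64, 63, 24, 11 bp.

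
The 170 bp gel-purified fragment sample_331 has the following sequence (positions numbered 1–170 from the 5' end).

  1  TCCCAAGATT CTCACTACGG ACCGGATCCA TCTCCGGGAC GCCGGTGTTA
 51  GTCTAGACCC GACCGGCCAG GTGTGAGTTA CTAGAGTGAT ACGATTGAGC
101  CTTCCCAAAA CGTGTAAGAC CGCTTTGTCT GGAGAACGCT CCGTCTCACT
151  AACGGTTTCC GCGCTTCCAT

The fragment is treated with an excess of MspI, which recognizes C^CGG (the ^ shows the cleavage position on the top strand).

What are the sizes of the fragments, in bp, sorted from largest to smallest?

MspI sites (CCGG) start at positions 22, 34, 42, 63.
MspI cuts after the first base of each site, so after positions 22, 34, 42, 63.
Linear molecule, 4 cuts → 5 fragments:
  1–22 → 22 bp
  23–34 → 12 bp
  35–42 → 8 bp
  43–63 → 21 bp
  64–170 → 107 bp
Sorted largest to smallest: 107, 22, 21, 12, 8 bp.

107, 22, 21, 12, 8 bp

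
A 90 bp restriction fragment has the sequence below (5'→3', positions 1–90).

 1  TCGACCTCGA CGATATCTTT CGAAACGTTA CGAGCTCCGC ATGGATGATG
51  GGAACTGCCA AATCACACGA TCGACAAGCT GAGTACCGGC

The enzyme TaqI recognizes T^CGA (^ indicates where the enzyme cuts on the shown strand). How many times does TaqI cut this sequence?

4

TCGA occurs starting at positions 1, 7, 20, 71.
TaqI cuts at 4 sites.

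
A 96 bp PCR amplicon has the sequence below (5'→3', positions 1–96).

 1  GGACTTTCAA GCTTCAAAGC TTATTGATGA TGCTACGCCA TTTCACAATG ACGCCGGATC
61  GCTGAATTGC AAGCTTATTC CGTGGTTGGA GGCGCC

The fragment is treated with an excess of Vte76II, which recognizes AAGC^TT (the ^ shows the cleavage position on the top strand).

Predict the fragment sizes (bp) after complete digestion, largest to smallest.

Vte76II sites (AAGCTT) start at positions 9, 17, 71.
Vte76II cuts after base 4 of each site, so after positions 12, 20, 74.
Linear molecule, 3 cuts → 4 fragments:
  1–12 → 12 bp
  13–20 → 8 bp
  21–74 → 54 bp
  75–96 → 22 bp
Sorted largest to smallest: 54, 22, 12, 8 bp.

54, 22, 12, 8 bp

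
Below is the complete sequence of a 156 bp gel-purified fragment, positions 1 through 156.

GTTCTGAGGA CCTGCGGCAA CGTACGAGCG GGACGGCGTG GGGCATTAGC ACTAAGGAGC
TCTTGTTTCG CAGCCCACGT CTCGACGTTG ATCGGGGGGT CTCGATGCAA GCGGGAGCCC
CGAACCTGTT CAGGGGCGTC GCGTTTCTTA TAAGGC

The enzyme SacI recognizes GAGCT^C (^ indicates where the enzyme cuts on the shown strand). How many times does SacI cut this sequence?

1

GAGCTC occurs starting at position 57.
SacI cuts at 1 site.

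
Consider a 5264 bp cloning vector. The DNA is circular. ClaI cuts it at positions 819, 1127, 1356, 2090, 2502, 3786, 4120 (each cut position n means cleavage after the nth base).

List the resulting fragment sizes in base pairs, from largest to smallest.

1963, 1284, 734, 412, 334, 308, 229 bp

Circular molecule, 7 cuts → 7 fragments:
  1127 − 819 = 308 bp
  1356 − 1127 = 229 bp
  2090 − 1356 = 734 bp
  2502 − 2090 = 412 bp
  3786 − 2502 = 1284 bp
  4120 − 3786 = 334 bp
  wrap: 5264 − 4120 + 819 = 1963 bp
Sorted largest to smallest: 1963, 1284, 734, 412, 334, 308, 229 bp.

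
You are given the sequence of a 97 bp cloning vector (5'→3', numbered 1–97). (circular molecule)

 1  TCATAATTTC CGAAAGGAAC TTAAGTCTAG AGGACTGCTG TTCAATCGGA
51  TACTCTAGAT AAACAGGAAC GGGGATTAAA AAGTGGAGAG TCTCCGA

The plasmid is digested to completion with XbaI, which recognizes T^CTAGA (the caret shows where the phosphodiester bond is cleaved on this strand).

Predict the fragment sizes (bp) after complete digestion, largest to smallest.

69, 28 bp

XbaI sites (TCTAGA) start at positions 26, 54.
XbaI cuts after the first base of each site, so after positions 26, 54.
Circular molecule, 2 cuts → 2 fragments:
  27–54 → 28 bp
  55–97 then 1–26 → 43 + 26 = 69 bp
Sorted largest to smallest: 69, 28 bp.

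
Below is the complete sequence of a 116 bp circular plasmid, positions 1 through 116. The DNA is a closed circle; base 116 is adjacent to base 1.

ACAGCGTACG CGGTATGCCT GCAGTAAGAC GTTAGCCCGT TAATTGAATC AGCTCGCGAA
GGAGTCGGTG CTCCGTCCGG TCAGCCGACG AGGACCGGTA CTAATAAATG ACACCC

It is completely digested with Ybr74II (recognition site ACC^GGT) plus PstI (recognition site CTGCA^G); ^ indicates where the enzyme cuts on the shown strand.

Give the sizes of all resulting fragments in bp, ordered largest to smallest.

73, 43 bp

The Ybr74II site (ACCGGT) starts at position 94.
Ybr74II cuts after base 3 of each site, so after position 96.
The PstI site (CTGCAG) starts at position 19.
PstI cuts after base 5 of each site (before the last base), so after position 23.
Combined cut positions: 23, 96.
Circular molecule, 2 cuts → 2 fragments:
  24–96 → 73 bp
  97–116 then 1–23 → 20 + 23 = 43 bp
Sorted largest to smallest: 73, 43 bp.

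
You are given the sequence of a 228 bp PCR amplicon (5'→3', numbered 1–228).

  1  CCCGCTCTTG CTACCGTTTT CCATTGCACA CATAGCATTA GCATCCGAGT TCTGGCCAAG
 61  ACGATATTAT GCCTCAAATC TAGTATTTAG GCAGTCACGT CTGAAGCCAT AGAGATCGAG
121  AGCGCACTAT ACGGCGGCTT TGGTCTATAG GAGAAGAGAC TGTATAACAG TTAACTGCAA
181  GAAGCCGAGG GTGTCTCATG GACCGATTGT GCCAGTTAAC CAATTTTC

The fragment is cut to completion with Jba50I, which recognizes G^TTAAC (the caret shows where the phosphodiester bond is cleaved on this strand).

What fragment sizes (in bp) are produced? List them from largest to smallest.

Jba50I sites (GTTAAC) start at positions 170, 215.
Jba50I cuts after the first base of each site, so after positions 170, 215.
Linear molecule, 2 cuts → 3 fragments:
  1–170 → 170 bp
  171–215 → 45 bp
  216–228 → 13 bp
Sorted largest to smallest: 170, 45, 13 bp.

170, 45, 13 bp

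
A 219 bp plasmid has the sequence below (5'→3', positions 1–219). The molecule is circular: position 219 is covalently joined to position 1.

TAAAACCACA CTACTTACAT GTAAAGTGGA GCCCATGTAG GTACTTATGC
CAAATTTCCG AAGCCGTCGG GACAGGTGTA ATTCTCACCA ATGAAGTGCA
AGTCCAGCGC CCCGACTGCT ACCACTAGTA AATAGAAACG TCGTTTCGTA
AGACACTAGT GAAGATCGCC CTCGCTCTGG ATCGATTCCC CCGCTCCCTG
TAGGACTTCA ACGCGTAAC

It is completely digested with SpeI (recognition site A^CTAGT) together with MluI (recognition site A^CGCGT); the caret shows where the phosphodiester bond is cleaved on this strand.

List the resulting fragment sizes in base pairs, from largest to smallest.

132, 56, 31 bp

SpeI sites (ACTAGT) start at positions 124, 155.
SpeI cuts after the first base of each site, so after positions 124, 155.
The MluI site (ACGCGT) starts at position 211.
MluI cuts after the first base of each site, so after position 211.
Combined cut positions: 124, 155, 211.
Circular molecule, 3 cuts → 3 fragments:
  125–155 → 31 bp
  156–211 → 56 bp
  212–219 then 1–124 → 8 + 124 = 132 bp
Sorted largest to smallest: 132, 56, 31 bp.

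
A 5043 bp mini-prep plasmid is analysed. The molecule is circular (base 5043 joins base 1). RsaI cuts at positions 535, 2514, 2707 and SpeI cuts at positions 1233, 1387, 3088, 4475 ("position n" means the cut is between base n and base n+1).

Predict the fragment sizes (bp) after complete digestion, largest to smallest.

Combined cut positions (sorted): 535, 1233, 1387, 2514, 2707, 3088, 4475.
Circular molecule, 7 cuts → 7 fragments:
  1233 − 535 = 698 bp
  1387 − 1233 = 154 bp
  2514 − 1387 = 1127 bp
  2707 − 2514 = 193 bp
  3088 − 2707 = 381 bp
  4475 − 3088 = 1387 bp
  wrap: 5043 − 4475 + 535 = 1103 bp
Sorted largest to smallest: 1387, 1127, 1103, 698, 381, 193, 154 bp.

1387, 1127, 1103, 698, 381, 193, 154 bp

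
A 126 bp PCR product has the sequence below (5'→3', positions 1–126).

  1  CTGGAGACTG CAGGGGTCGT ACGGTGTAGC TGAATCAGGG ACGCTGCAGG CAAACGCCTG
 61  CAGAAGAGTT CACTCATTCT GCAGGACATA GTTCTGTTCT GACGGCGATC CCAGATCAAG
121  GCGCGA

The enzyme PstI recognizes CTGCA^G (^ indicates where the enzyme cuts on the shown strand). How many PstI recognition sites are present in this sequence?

CTGCAG occurs starting at positions 8, 44, 58, 79.
PstI cuts at 4 sites.

4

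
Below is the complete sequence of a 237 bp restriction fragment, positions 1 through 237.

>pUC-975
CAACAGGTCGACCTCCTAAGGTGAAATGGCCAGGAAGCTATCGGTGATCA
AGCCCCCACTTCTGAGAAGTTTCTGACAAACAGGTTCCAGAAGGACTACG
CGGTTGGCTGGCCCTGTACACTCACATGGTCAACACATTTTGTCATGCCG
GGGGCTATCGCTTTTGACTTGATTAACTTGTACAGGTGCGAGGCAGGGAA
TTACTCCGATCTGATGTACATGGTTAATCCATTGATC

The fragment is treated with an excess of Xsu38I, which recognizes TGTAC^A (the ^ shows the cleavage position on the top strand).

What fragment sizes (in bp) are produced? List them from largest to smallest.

Xsu38I sites (TGTACA) start at positions 115, 179, 215.
Xsu38I cuts after base 5 of each site (before the last base), so after positions 119, 183, 219.
Linear molecule, 3 cuts → 4 fragments:
  1–119 → 119 bp
  120–183 → 64 bp
  184–219 → 36 bp
  220–237 → 18 bp
Sorted largest to smallest: 119, 64, 36, 18 bp.

119, 64, 36, 18 bp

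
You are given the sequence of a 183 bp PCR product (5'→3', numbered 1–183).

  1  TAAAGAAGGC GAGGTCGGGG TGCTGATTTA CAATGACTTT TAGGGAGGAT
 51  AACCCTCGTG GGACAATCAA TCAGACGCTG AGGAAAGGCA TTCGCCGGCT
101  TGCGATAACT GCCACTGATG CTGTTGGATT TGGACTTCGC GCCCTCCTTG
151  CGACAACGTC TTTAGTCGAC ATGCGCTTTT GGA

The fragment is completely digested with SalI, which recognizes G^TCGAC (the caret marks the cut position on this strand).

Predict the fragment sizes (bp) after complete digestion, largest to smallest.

The SalI site (GTCGAC) starts at position 165.
SalI cuts after the first base of each site, so after position 165.
Linear molecule, 1 cut → 2 fragments:
  1–165 → 165 bp
  166–183 → 18 bp
Sorted largest to smallest: 165, 18 bp.

165, 18 bp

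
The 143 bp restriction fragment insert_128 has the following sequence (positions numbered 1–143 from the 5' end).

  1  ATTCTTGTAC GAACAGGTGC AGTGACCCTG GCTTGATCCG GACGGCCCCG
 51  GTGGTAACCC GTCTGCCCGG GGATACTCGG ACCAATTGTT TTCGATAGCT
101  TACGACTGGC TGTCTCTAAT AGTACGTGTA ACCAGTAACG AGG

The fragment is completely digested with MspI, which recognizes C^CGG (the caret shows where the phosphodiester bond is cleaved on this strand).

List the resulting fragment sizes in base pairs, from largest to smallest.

76, 38, 19, 10 bp

MspI sites (CCGG) start at positions 38, 48, 67.
MspI cuts after the first base of each site, so after positions 38, 48, 67.
Linear molecule, 3 cuts → 4 fragments:
  1–38 → 38 bp
  39–48 → 10 bp
  49–67 → 19 bp
  68–143 → 76 bp
Sorted largest to smallest: 76, 38, 19, 10 bp.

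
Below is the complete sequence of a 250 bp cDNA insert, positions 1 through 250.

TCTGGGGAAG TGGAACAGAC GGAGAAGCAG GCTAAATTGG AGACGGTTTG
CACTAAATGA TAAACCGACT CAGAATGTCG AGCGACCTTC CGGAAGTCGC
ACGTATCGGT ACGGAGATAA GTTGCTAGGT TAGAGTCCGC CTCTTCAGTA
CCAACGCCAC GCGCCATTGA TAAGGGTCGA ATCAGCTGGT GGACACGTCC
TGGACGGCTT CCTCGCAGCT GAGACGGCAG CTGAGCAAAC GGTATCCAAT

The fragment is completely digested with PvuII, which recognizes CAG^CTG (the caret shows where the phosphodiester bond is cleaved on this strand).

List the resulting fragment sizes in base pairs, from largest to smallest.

185, 33, 20, 12 bp

PvuII sites (CAGCTG) start at positions 183, 216, 228.
PvuII cuts after base 3 of each site, so after positions 185, 218, 230.
Linear molecule, 3 cuts → 4 fragments:
  1–185 → 185 bp
  186–218 → 33 bp
  219–230 → 12 bp
  231–250 → 20 bp
Sorted largest to smallest: 185, 33, 20, 12 bp.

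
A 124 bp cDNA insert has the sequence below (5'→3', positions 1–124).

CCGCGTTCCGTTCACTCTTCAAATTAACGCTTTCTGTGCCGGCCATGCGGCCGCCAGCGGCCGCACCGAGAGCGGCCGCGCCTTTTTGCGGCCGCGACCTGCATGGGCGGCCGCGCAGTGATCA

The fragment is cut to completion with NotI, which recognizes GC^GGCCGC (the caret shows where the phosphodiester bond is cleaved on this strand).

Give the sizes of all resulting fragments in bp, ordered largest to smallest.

NotI sites (GCGGCCGC) start at positions 47, 57, 72, 88, 107.
NotI cuts after base 2 of each site, so after positions 48, 58, 73, 89, 108.
Linear molecule, 5 cuts → 6 fragments:
  1–48 → 48 bp
  49–58 → 10 bp
  59–73 → 15 bp
  74–89 → 16 bp
  90–108 → 19 bp
  109–124 → 16 bp
Sorted largest to smallest: 48, 19, 16, 16, 15, 10 bp.

48, 19, 16, 16, 15, 10 bp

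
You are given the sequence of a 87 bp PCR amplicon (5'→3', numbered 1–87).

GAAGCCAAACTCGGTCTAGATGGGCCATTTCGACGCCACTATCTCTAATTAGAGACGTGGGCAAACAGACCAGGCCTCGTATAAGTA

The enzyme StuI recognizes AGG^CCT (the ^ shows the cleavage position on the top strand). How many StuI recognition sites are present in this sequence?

1

AGGCCT occurs starting at position 72.
StuI cuts at 1 site.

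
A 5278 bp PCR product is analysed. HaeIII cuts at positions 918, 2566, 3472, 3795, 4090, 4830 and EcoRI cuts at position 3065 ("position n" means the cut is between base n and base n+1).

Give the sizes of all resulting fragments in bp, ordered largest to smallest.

Combined cut positions (sorted): 918, 2566, 3065, 3472, 3795, 4090, 4830.
Linear molecule, 7 cuts → 8 fragments:
  918 − 0 = 918 bp
  2566 − 918 = 1648 bp
  3065 − 2566 = 499 bp
  3472 − 3065 = 407 bp
  3795 − 3472 = 323 bp
  4090 − 3795 = 295 bp
  4830 − 4090 = 740 bp
  5278 − 4830 = 448 bp
Sorted largest to smallest: 1648, 918, 740, 499, 448, 407, 323, 295 bp.

1648, 918, 740, 499, 448, 407, 323, 295 bp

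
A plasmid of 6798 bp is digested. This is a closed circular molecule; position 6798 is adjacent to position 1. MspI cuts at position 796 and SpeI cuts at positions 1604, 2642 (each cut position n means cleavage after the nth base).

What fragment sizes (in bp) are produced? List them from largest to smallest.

Combined cut positions (sorted): 796, 1604, 2642.
Circular molecule, 3 cuts → 3 fragments:
  1604 − 796 = 808 bp
  2642 − 1604 = 1038 bp
  wrap: 6798 − 2642 + 796 = 4952 bp
Sorted largest to smallest: 4952, 1038, 808 bp.

4952, 1038, 808 bp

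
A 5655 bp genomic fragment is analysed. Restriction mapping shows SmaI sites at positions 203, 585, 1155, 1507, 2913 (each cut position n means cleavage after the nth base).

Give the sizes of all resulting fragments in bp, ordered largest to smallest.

Linear molecule, 5 cuts → 6 fragments:
  203 − 0 = 203 bp
  585 − 203 = 382 bp
  1155 − 585 = 570 bp
  1507 − 1155 = 352 bp
  2913 − 1507 = 1406 bp
  5655 − 2913 = 2742 bp
Sorted largest to smallest: 2742, 1406, 570, 382, 352, 203 bp.

2742, 1406, 570, 382, 352, 203 bp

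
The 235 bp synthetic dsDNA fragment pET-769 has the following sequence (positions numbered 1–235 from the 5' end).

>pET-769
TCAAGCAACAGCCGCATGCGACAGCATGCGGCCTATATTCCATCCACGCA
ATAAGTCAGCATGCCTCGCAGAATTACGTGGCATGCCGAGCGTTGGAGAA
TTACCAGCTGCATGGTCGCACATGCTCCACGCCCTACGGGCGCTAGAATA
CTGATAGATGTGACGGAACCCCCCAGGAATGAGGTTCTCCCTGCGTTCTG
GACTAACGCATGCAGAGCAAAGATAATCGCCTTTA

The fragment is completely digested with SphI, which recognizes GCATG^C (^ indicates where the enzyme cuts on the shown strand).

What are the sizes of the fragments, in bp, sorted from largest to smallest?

127, 35, 23, 22, 18, 10 bp

SphI sites (GCATGC) start at positions 14, 24, 59, 81, 208.
SphI cuts after base 5 of each site (before the last base), so after positions 18, 28, 63, 85, 212.
Linear molecule, 5 cuts → 6 fragments:
  1–18 → 18 bp
  19–28 → 10 bp
  29–63 → 35 bp
  64–85 → 22 bp
  86–212 → 127 bp
  213–235 → 23 bp
Sorted largest to smallest: 127, 35, 23, 22, 18, 10 bp.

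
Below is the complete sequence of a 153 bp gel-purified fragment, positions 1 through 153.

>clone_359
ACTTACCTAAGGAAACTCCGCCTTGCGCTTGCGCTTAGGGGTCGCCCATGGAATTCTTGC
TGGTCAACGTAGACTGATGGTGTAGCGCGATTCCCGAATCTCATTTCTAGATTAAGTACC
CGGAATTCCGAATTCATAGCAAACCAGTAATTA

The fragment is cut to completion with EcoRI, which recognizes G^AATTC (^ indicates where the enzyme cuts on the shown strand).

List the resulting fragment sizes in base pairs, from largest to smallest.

72, 51, 23, 7 bp

EcoRI sites (GAATTC) start at positions 51, 123, 130.
EcoRI cuts after the first base of each site, so after positions 51, 123, 130.
Linear molecule, 3 cuts → 4 fragments:
  1–51 → 51 bp
  52–123 → 72 bp
  124–130 → 7 bp
  131–153 → 23 bp
Sorted largest to smallest: 72, 51, 23, 7 bp.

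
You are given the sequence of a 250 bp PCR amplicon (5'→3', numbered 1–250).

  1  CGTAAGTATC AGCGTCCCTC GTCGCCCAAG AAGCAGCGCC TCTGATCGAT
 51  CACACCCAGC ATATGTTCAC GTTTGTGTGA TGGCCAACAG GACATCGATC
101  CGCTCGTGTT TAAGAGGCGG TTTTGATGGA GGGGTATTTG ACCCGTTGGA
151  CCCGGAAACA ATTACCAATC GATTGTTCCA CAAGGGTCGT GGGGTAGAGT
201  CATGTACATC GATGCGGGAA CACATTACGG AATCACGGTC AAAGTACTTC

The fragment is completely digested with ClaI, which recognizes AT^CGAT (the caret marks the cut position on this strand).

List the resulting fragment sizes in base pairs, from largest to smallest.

ClaI sites (ATCGAT) start at positions 45, 94, 168, 208.
ClaI cuts after base 2 of each site, so after positions 46, 95, 169, 209.
Linear molecule, 4 cuts → 5 fragments:
  1–46 → 46 bp
  47–95 → 49 bp
  96–169 → 74 bp
  170–209 → 40 bp
  210–250 → 41 bp
Sorted largest to smallest: 74, 49, 46, 41, 40 bp.

74, 49, 46, 41, 40 bp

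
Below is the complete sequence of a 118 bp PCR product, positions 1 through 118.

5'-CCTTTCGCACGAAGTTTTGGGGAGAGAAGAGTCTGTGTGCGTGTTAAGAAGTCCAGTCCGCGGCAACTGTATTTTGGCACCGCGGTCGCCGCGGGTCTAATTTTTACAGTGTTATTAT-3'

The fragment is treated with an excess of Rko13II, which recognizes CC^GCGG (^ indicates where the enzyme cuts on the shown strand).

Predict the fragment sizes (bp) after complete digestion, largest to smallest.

Rko13II sites (CCGCGG) start at positions 58, 80, 89.
Rko13II cuts after base 2 of each site, so after positions 59, 81, 90.
Linear molecule, 3 cuts → 4 fragments:
  1–59 → 59 bp
  60–81 → 22 bp
  82–90 → 9 bp
  91–118 → 28 bp
Sorted largest to smallest: 59, 28, 22, 9 bp.

59, 28, 22, 9 bp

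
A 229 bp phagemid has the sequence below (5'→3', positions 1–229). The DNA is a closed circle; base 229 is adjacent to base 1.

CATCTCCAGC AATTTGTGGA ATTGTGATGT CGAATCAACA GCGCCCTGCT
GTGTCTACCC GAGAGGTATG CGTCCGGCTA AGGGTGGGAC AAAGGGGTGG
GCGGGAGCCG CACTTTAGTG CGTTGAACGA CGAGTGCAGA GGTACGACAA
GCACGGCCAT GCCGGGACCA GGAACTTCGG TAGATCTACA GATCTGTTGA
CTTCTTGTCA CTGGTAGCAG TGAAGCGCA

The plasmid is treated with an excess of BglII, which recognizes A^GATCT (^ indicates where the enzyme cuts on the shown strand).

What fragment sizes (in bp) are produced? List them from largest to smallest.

221, 8 bp

BglII sites (AGATCT) start at positions 182, 190.
BglII cuts after the first base of each site, so after positions 182, 190.
Circular molecule, 2 cuts → 2 fragments:
  183–190 → 8 bp
  191–229 then 1–182 → 39 + 182 = 221 bp
Sorted largest to smallest: 221, 8 bp.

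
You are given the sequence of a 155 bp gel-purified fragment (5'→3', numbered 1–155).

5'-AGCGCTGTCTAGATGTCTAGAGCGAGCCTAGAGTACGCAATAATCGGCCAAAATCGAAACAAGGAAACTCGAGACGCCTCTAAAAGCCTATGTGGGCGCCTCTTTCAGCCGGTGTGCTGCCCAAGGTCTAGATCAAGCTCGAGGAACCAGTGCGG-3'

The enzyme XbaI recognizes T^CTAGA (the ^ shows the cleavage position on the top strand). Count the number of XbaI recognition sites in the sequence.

TCTAGA occurs starting at positions 8, 16, 127.
XbaI cuts at 3 sites.

3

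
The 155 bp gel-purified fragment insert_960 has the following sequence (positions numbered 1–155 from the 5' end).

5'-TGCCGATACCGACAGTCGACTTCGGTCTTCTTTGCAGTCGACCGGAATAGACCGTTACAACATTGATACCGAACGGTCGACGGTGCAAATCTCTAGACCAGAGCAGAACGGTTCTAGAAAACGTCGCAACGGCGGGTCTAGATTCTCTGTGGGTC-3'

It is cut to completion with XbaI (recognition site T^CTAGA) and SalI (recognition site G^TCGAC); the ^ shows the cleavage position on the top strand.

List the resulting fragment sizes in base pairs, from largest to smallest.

39, 24, 22, 21, 18, 16, 15 bp

XbaI sites (TCTAGA) start at positions 92, 113, 137.
XbaI cuts after the first base of each site, so after positions 92, 113, 137.
SalI sites (GTCGAC) start at positions 15, 37, 76.
SalI cuts after the first base of each site, so after positions 15, 37, 76.
Combined cut positions: 15, 37, 76, 92, 113, 137.
Linear molecule, 6 cuts → 7 fragments:
  1–15 → 15 bp
  16–37 → 22 bp
  38–76 → 39 bp
  77–92 → 16 bp
  93–113 → 21 bp
  114–137 → 24 bp
  138–155 → 18 bp
Sorted largest to smallest: 39, 24, 22, 21, 18, 16, 15 bp.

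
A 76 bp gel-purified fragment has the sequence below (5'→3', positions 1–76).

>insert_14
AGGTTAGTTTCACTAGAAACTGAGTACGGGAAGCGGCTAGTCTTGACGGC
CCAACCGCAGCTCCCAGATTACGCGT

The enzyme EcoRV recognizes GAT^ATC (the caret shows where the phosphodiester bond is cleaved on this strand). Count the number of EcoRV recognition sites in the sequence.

No occurrence of GATATC is present in the sequence.
EcoRV does not cut: 0 sites.

0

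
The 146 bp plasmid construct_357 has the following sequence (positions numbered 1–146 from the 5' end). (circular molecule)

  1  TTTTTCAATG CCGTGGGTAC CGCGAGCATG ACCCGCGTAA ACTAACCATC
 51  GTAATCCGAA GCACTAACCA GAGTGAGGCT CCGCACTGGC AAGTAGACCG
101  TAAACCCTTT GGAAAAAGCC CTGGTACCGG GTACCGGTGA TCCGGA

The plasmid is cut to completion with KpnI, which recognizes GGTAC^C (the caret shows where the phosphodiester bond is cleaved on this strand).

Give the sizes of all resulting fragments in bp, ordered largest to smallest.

107, 32, 7 bp

KpnI sites (GGTACC) start at positions 16, 123, 130.
KpnI cuts after base 5 of each site (before the last base), so after positions 20, 127, 134.
Circular molecule, 3 cuts → 3 fragments:
  21–127 → 107 bp
  128–134 → 7 bp
  135–146 then 1–20 → 12 + 20 = 32 bp
Sorted largest to smallest: 107, 32, 7 bp.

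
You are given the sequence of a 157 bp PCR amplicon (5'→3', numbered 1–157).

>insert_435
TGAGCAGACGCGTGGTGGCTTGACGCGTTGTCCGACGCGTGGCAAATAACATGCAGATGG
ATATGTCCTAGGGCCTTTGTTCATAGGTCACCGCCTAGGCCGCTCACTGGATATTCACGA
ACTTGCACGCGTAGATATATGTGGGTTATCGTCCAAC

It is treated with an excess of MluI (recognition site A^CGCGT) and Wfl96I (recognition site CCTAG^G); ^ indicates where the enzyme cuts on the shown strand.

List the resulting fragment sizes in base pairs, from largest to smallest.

36, 30, 29, 27, 15, 12, 8 bp

MluI sites (ACGCGT) start at positions 8, 23, 35, 127.
MluI cuts after the first base of each site, so after positions 8, 23, 35, 127.
Wfl96I sites (CCTAGG) start at positions 67, 94.
Wfl96I cuts after base 5 of each site (before the last base), so after positions 71, 98.
Combined cut positions: 8, 23, 35, 71, 98, 127.
Linear molecule, 6 cuts → 7 fragments:
  1–8 → 8 bp
  9–23 → 15 bp
  24–35 → 12 bp
  36–71 → 36 bp
  72–98 → 27 bp
  99–127 → 29 bp
  128–157 → 30 bp
Sorted largest to smallest: 36, 30, 29, 27, 15, 12, 8 bp.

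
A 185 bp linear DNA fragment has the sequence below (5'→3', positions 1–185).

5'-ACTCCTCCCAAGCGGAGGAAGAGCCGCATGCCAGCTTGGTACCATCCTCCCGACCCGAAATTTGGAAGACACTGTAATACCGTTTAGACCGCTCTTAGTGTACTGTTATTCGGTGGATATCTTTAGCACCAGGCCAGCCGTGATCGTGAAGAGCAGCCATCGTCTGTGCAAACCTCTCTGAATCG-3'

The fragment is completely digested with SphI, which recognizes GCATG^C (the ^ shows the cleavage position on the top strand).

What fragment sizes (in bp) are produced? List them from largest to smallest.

155, 30 bp

The SphI site (GCATGC) starts at position 26.
SphI cuts after base 5 of each site (before the last base), so after position 30.
Linear molecule, 1 cut → 2 fragments:
  1–30 → 30 bp
  31–185 → 155 bp
Sorted largest to smallest: 155, 30 bp.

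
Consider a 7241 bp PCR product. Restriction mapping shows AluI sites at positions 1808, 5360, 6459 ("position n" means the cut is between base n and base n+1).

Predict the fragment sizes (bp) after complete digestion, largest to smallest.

3552, 1808, 1099, 782 bp

Linear molecule, 3 cuts → 4 fragments:
  1808 − 0 = 1808 bp
  5360 − 1808 = 3552 bp
  6459 − 5360 = 1099 bp
  7241 − 6459 = 782 bp
Sorted largest to smallest: 3552, 1808, 1099, 782 bp.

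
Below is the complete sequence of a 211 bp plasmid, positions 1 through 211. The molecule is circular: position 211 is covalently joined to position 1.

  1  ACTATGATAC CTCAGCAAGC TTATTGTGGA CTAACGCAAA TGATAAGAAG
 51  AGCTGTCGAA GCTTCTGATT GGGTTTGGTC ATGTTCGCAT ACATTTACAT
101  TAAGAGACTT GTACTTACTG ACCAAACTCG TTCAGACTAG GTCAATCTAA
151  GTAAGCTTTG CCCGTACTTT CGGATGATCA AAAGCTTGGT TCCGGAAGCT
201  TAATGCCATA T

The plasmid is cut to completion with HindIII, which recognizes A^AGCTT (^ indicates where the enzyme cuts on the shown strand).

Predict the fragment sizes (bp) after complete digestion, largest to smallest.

94, 42, 32, 29, 14 bp

HindIII sites (AAGCTT) start at positions 17, 59, 153, 182, 196.
HindIII cuts after the first base of each site, so after positions 17, 59, 153, 182, 196.
Circular molecule, 5 cuts → 5 fragments:
  18–59 → 42 bp
  60–153 → 94 bp
  154–182 → 29 bp
  183–196 → 14 bp
  197–211 then 1–17 → 15 + 17 = 32 bp
Sorted largest to smallest: 94, 42, 32, 29, 14 bp.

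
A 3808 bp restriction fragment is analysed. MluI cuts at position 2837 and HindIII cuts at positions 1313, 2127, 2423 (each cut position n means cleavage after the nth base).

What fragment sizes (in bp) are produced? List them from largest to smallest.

1313, 971, 814, 414, 296 bp

Combined cut positions (sorted): 1313, 2127, 2423, 2837.
Linear molecule, 4 cuts → 5 fragments:
  1313 − 0 = 1313 bp
  2127 − 1313 = 814 bp
  2423 − 2127 = 296 bp
  2837 − 2423 = 414 bp
  3808 − 2837 = 971 bp
Sorted largest to smallest: 1313, 971, 814, 414, 296 bp.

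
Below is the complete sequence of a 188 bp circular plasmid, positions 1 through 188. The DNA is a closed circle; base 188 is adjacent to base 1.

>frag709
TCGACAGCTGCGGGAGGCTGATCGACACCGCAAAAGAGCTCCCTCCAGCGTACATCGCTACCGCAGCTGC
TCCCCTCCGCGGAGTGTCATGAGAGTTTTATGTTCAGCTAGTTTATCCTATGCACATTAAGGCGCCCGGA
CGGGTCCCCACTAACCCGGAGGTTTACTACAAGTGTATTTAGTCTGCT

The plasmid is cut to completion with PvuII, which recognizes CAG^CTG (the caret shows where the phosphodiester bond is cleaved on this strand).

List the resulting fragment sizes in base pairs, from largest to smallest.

PvuII sites (CAGCTG) start at positions 5, 64.
PvuII cuts after base 3 of each site, so after positions 7, 66.
Circular molecule, 2 cuts → 2 fragments:
  8–66 → 59 bp
  67–188 then 1–7 → 122 + 7 = 129 bp
Sorted largest to smallest: 129, 59 bp.

129, 59 bp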